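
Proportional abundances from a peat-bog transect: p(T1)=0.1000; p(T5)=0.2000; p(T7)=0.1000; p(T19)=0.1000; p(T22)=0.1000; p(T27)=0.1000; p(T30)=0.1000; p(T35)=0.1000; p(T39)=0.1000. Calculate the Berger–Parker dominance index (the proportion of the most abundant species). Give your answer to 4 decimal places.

0.2000

The largest proportion is 0.2, i.e. d = 0.2000 to 4 decimal places.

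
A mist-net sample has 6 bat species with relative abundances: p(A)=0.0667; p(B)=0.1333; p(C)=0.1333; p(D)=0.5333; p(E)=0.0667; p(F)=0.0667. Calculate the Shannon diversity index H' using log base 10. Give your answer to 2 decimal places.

0.61

Each pᵢ log₁₀ pᵢ term (working shown to 4 dp, full precision carried): 0.0667×(-1.1759)=-0.0784, 0.1333×(-0.8752)=-0.1167, 0.1333×(-0.8752)=-0.1167, 0.5333×(-0.2730)=-0.1456, 0.0667×(-1.1759)=-0.0784, 0.0667×(-1.1759)=-0.0784.
Sum = -0.6142, so H' = 0.61.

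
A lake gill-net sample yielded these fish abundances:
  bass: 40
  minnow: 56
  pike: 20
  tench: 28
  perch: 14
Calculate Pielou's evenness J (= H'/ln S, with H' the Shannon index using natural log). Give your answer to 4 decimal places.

0.9310

Total N = 40+56+20+28+14 = 158, so the proportions are 0.253165, 0.35443, 0.126582, 0.177215, 0.088608 (working shown to 6 dp, full precision carried).
H' = −Σ pᵢ ln pᵢ = −((-0.347776) + (-0.367631) + (-0.261628) + (-0.306651) + (-0.214744)) = 1.498430.
With S = 5 species, ln S = 1.609438, so J = 1.498430/1.609438 = 0.931027, i.e. 0.9310 to 4 decimal places.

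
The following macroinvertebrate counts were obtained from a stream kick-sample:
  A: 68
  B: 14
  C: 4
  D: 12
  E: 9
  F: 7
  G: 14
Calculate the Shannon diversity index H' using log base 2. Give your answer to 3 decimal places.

2.158

Total N = 68+14+4+12+9+7+14 = 128, so the proportions are 0.53125, 0.10938, 0.03125, 0.09375, 0.07031, 0.05469, 0.10938 (working shown to 5 dp, full precision carried).
Each pᵢ log₂ pᵢ term: 0.53125×(-0.91254)=-0.48479, 0.10938×(-3.19265)=-0.34920, 0.03125×(-5.00000)=-0.15625, 0.09375×(-3.41504)=-0.32016, 0.07031×(-3.83007)=-0.26930, 0.05469×(-4.19265)=-0.22929, 0.10938×(-3.19265)=-0.34920.
Sum = -2.15817, so H' = 2.158.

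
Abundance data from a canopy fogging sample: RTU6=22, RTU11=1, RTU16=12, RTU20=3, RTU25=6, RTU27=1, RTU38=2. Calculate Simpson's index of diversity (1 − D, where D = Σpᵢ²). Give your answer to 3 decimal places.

0.693

Total N = 22+1+12+3+6+1+2 = 47, so the proportions are 0.46809, 0.02128, 0.25532, 0.06383, 0.12766, 0.02128, 0.04255 (working shown to 5 dp, full precision carried).
D = 0.46809² + 0.02128² + 0.25532² + 0.06383² + 0.12766² + 0.02128² + 0.04255² = 0.21910 + 0.00045 + 0.06519 + 0.00407 + 0.01630 + 0.00045 + 0.00181 = 0.30738.
So 1 − D = 0.69262, i.e. 0.693 to 3 decimal places.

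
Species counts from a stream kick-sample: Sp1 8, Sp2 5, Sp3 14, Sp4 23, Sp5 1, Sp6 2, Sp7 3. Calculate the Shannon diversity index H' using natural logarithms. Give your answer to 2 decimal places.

Total N = 8+5+14+23+1+2+3 = 56, so the proportions are 0.1429, 0.0893, 0.25, 0.4107, 0.0179, 0.0357, 0.0536 (working shown to 4 dp, full precision carried).
Each pᵢ ln pᵢ term: 0.1429×(-1.9459)=-0.2780, 0.0893×(-2.4159)=-0.2157, 0.25×(-1.3863)=-0.3466, 0.4107×(-0.8899)=-0.3655, 0.0179×(-4.0254)=-0.0719, 0.0357×(-3.3322)=-0.1190, 0.0536×(-2.9267)=-0.1568.
Sum = -1.5534, so H' = 1.55.

1.55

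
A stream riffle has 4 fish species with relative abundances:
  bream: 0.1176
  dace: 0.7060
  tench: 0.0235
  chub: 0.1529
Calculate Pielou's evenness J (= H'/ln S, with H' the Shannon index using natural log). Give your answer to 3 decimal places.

0.630

H' = −Σ pᵢ ln pᵢ = −((-0.25172) + (-0.24579) + (-0.08814) + (-0.28714)) = 0.87279 (working shown to 5 dp, full precision carried).
With S = 4 species, ln S = 1.38629, so J = 0.87279/1.38629 = 0.62959, i.e. 0.630 to 3 decimal places.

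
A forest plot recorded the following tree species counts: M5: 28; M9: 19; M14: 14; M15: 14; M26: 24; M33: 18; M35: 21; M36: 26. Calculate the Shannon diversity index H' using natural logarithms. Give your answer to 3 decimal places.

Total N = 28+19+14+14+24+18+21+26 = 164, so the proportions are 0.17073, 0.11585, 0.08537, 0.08537, 0.14634, 0.10976, 0.12805, 0.15854 (working shown to 5 dp, full precision carried).
Each pᵢ ln pᵢ term: 0.17073×(-1.76766)=-0.30180, 0.11585×(-2.15543)=-0.24971, 0.08537×(-2.46081)=-0.21007, 0.08537×(-2.46081)=-0.21007, 0.14634×(-1.92181)=-0.28124, 0.10976×(-2.20949)=-0.24251, 0.12805×(-2.05534)=-0.26318, 0.15854×(-1.84177)=-0.29199.
Sum = -2.05057, so H' = 2.051.

2.051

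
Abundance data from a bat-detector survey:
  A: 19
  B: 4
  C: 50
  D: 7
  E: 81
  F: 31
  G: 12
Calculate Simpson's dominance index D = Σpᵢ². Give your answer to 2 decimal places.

0.25

Total N = 19+4+50+7+81+31+12 = 204, so the proportions are 0.0931, 0.0196, 0.2451, 0.0343, 0.3971, 0.152, 0.0588 (working shown to 4 dp, full precision carried).
D = 0.0931² + 0.0196² + 0.2451² + 0.0343² + 0.3971² + 0.152² + 0.0588² = 0.0087 + 0.0004 + 0.0601 + 0.0012 + 0.1577 + 0.0231 + 0.0035 = 0.2545.
To 2 decimal places, D = 0.25.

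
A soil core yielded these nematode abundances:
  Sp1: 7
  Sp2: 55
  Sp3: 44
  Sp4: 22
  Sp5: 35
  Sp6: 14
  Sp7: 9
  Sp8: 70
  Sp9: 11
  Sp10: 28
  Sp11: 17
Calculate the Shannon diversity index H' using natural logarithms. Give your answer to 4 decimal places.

Total N = 7+55+44+22+35+14+9+70+11+28+17 = 312, so the proportions are 0.022436, 0.176282, 0.141026, 0.070513, 0.112179, 0.044872, 0.028846, 0.224359, 0.035256, 0.089744, 0.054487 (working shown to 6 dp, full precision carried).
Each pᵢ ln pᵢ term: 0.022436×(-3.797093)=-0.085191, 0.176282×(-1.735670)=-0.305967, 0.141026×(-1.958814)=-0.276243, 0.070513×(-2.651961)=-0.186997, 0.112179×(-2.187655)=-0.245410, 0.044872×(-3.103946)=-0.139280, 0.028846×(-3.545779)=-0.102282, 0.224359×(-1.494508)=-0.335306, 0.035256×(-3.345108)=-0.117936, 0.089744×(-2.410799)=-0.216354, 0.054487×(-2.909790)=-0.158546.
Sum = -2.169513, so H' = 2.1695.

2.1695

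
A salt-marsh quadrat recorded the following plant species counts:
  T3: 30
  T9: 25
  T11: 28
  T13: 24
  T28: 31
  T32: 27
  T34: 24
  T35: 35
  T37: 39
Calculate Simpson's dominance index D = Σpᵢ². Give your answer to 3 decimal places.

0.114

Total N = 30+25+28+24+31+27+24+35+39 = 263, so the proportions are 0.11407, 0.09506, 0.10646, 0.09125, 0.11787, 0.10266, 0.09125, 0.13308, 0.14829 (working shown to 5 dp, full precision carried).
D = 0.11407² + 0.09506² + 0.10646² + 0.09125² + 0.11787² + 0.10266² + 0.09125² + 0.13308² + 0.14829² = 0.01301 + 0.00904 + 0.01133 + 0.00833 + 0.01389 + 0.01054 + 0.00833 + 0.01771 + 0.02199 = 0.11417.
To 3 decimal places, D = 0.114.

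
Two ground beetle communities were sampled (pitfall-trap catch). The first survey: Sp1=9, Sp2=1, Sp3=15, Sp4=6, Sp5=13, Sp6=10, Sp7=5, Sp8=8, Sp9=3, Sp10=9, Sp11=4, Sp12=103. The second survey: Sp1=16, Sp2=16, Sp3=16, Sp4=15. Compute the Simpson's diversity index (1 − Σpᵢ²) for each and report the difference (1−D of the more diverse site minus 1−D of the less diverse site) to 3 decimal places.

0.080

The first survey: N=186, proportions 0.04839, 0.00538, 0.08065, 0.03226, 0.06989, 0.05376, 0.02688, 0.04301, 0.01613, 0.04839, 0.02151, 0.55376, giving 1−D = 0.67002 (working shown to 5 dp, full precision carried).
The second survey: N=63, proportions 0.25397, 0.25397, 0.25397, 0.2381, giving 1−D = 0.74981.
Difference = |0.67002 − 0.74981| = 0.07979, i.e. 0.080 to 3 decimal places.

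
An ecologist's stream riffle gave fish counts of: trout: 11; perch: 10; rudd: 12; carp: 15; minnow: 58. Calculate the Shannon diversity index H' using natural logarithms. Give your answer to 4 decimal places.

1.3111

Total N = 11+10+12+15+58 = 106, so the proportions are 0.103774, 0.09434, 0.113208, 0.141509, 0.54717 (working shown to 6 dp, full precision carried).
Each pᵢ ln pᵢ term: 0.103774×(-2.265544)=-0.235104, 0.09434×(-2.360854)=-0.222722, 0.113208×(-2.178532)=-0.246626, 0.141509×(-1.955389)=-0.276706, 0.54717×(-0.602996)=-0.329941.
Sum = -1.311099, so H' = 1.3111.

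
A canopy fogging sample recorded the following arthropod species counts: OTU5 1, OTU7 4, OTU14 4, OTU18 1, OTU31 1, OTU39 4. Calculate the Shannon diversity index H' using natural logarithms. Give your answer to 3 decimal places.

1.599

Total N = 1+4+4+1+1+4 = 15, so the proportions are 0.06667, 0.26667, 0.26667, 0.06667, 0.06667, 0.26667 (working shown to 5 dp, full precision carried).
Each pᵢ ln pᵢ term: 0.06667×(-2.70805)=-0.18054, 0.26667×(-1.32176)=-0.35247, 0.26667×(-1.32176)=-0.35247, 0.06667×(-2.70805)=-0.18054, 0.06667×(-2.70805)=-0.18054, 0.26667×(-1.32176)=-0.35247.
Sum = -1.59901, so H' = 1.599.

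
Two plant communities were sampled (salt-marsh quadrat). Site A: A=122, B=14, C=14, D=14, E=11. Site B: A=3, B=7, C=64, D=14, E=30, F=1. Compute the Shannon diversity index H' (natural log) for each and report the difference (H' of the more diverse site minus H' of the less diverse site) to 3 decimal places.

0.201

Site A: N=175, proportions 0.69714, 0.08, 0.08, 0.08, 0.06286, giving H' = 1.03160 (working shown to 5 dp, full precision carried).
Site B: N=119, proportions 0.02521, 0.05882, 0.53782, 0.11765, 0.2521, 0.0084, giving H' = 1.23233.
Difference = |1.03160 − 1.23233| = 0.20073, i.e. 0.201 to 3 decimal places.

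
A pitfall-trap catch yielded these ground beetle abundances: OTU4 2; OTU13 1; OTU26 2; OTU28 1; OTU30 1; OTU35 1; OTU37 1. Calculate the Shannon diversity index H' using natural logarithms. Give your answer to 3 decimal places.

Total N = 2+1+2+1+1+1+1 = 9, so the proportions are 0.22222, 0.11111, 0.22222, 0.11111, 0.11111, 0.11111, 0.11111 (working shown to 5 dp, full precision carried).
Each pᵢ ln pᵢ term: 0.22222×(-1.50408)=-0.33424, 0.11111×(-2.19722)=-0.24414, 0.22222×(-1.50408)=-0.33424, 0.11111×(-2.19722)=-0.24414, 0.11111×(-2.19722)=-0.24414, 0.11111×(-2.19722)=-0.24414, 0.11111×(-2.19722)=-0.24414.
Sum = -1.88916, so H' = 1.889.

1.889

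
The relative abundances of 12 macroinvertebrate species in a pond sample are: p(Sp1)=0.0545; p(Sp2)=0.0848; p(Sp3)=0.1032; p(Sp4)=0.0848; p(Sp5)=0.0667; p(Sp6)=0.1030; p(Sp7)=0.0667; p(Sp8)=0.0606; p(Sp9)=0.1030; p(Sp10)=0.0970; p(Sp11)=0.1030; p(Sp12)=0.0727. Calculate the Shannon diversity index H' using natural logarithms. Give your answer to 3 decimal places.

2.462

Each pᵢ ln pᵢ term (working shown to 5 dp, full precision carried): 0.0545×(-2.90955)=-0.15857, 0.0848×(-2.46746)=-0.20924, 0.1032×(-2.27109)=-0.23438, 0.0848×(-2.46746)=-0.20924, 0.0667×(-2.70755)=-0.18059, 0.103×(-2.27303)=-0.23412, 0.0667×(-2.70755)=-0.18059, 0.0606×(-2.80346)=-0.16989, 0.103×(-2.27303)=-0.23412, 0.097×(-2.33304)=-0.22631, 0.103×(-2.27303)=-0.23412, 0.0727×(-2.62141)=-0.19058.
Sum = -2.46175, so H' = 2.462.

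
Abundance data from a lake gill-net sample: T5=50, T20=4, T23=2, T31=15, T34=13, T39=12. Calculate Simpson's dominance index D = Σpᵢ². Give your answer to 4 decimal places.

0.3318

Total N = 50+4+2+15+13+12 = 96, so the proportions are 0.520833, 0.041667, 0.020833, 0.15625, 0.135417, 0.125 (working shown to 6 dp, full precision carried).
D = 0.520833² + 0.041667² + 0.020833² + 0.15625² + 0.135417² + 0.125² = 0.271267 + 0.001736 + 0.000434 + 0.024414 + 0.018338 + 0.015625 = 0.331814.
To 4 decimal places, D = 0.3318.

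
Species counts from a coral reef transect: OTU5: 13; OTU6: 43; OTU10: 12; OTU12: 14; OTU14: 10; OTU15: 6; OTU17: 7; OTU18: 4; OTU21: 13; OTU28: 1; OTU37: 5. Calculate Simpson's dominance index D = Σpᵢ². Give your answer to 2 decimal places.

0.17

Total N = 13+43+12+14+10+6+7+4+13+1+5 = 128, so the proportions are 0.1016, 0.3359, 0.0938, 0.1094, 0.0781, 0.0469, 0.0547, 0.0312, 0.1016, 0.0078, 0.0391 (working shown to 4 dp, full precision carried).
D = 0.1016² + 0.3359² + 0.0938² + 0.1094² + 0.0781² + 0.0469² + 0.0547² + 0.0312² + 0.1016² + 0.0078² + 0.0391² = 0.0103 + 0.1129 + 0.0088 + 0.0120 + 0.0061 + 0.0022 + 0.0030 + 0.0010 + 0.0103 + 0.0001 + 0.0015 = 0.1681.
To 2 decimal places, D = 0.17.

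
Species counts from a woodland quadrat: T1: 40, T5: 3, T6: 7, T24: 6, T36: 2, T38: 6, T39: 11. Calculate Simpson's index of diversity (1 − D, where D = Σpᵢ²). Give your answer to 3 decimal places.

0.670

Total N = 40+3+7+6+2+6+11 = 75, so the proportions are 0.53333, 0.04, 0.09333, 0.08, 0.02667, 0.08, 0.14667 (working shown to 5 dp, full precision carried).
D = 0.53333² + 0.04² + 0.09333² + 0.08² + 0.02667² + 0.08² + 0.14667² = 0.28444 + 0.00160 + 0.00871 + 0.00640 + 0.00071 + 0.00640 + 0.02151 = 0.32978.
So 1 − D = 0.67022, i.e. 0.670 to 3 decimal places.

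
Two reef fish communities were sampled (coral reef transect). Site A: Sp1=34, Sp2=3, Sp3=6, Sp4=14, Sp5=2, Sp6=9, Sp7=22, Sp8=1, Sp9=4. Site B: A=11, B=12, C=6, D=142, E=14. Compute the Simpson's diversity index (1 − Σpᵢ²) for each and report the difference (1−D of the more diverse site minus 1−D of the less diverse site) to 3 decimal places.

Site A: N=95, proportions 0.35789, 0.03158, 0.06316, 0.14737, 0.02105, 0.09474, 0.23158, 0.01053, 0.04211, giving 1−D = 0.78028 (working shown to 5 dp, full precision carried).
Site B: N=185, proportions 0.05946, 0.06486, 0.03243, 0.76757, 0.07568, giving 1−D = 0.39632.
Difference = |0.78028 − 0.39632| = 0.38396, i.e. 0.384 to 3 decimal places.

0.384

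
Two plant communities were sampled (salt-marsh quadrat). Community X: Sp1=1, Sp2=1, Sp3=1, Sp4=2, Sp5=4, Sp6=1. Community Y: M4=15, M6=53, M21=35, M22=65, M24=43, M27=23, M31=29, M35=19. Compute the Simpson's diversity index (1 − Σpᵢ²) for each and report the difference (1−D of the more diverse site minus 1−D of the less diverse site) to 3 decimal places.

Community X: N=10, proportions 0.1, 0.1, 0.1, 0.2, 0.4, 0.1, giving 1−D = 0.76000 (working shown to 5 dp, full precision carried).
Community Y: N=282, proportions 0.05319, 0.18794, 0.12411, 0.2305, 0.15248, 0.08156, 0.10284, 0.06738, giving 1−D = 0.84830.
Difference = |0.76000 − 0.84830| = 0.08830, i.e. 0.088 to 3 decimal places.

0.088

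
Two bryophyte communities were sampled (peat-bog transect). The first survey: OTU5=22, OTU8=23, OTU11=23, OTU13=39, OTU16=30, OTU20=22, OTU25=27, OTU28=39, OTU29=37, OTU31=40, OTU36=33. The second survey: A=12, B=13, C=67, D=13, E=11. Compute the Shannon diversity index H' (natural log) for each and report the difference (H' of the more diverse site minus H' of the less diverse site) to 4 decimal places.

The first survey: N=335, proportions 0.065672, 0.068657, 0.068657, 0.116418, 0.089552, 0.065672, 0.080597, 0.116418, 0.110448, 0.119403, 0.098507, giving H' = 2.370656 (working shown to 6 dp, full precision carried).
The second survey: N=116, proportions 0.103448, 0.112069, 0.577586, 0.112069, 0.094828, giving H' = 1.265669.
Difference = |2.370656 − 1.265669| = 1.104987, i.e. 1.1050 to 4 decimal places.

1.1050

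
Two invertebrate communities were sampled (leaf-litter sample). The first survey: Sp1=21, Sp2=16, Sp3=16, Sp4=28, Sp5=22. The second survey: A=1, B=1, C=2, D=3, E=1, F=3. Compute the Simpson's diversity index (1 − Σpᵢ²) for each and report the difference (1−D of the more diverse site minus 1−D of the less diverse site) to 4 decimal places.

The first survey: N=103, proportions 0.203883, 0.15534, 0.15534, 0.271845, 0.213592, giving 1−D = 0.790649 (working shown to 6 dp, full precision carried).
The second survey: N=11, proportions 0.090909, 0.090909, 0.181818, 0.272727, 0.090909, 0.272727, giving 1−D = 0.793388.
Difference = |0.790649 − 0.793388| = 0.002739, i.e. 0.0027 to 4 decimal places.

0.0027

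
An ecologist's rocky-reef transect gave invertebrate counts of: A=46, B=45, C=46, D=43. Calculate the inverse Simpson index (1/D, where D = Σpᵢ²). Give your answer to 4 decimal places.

3.9970

Total N = 46+45+46+43 = 180, so the proportions are 0.25555556, 0.25, 0.25555556, 0.23888889 (working shown to 8 dp, full precision carried).
D = 0.25555556² + 0.25² + 0.25555556² + 0.23888889² = 0.06530864 + 0.06250000 + 0.06530864 + 0.05706790 = 0.25018519.
So 1/D = 3.997039, i.e. 3.9970 to 4 decimal places.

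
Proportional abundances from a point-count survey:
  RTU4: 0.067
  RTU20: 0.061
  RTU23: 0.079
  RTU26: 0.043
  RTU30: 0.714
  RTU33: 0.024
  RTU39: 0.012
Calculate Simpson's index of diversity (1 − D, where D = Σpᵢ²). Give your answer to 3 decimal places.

D = 0.067² + 0.061² + 0.079² + 0.043² + 0.714² + 0.024² + 0.012² = 0.00449 + 0.00372 + 0.00624 + 0.00185 + 0.50980 + 0.00058 + 0.00014 = 0.52682 (working shown to 5 dp, full precision carried).
So 1 − D = 0.47318, i.e. 0.473 to 3 decimal places.

0.473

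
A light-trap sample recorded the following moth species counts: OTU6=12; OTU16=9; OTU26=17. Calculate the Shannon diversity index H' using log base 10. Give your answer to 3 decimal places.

Total N = 12+9+17 = 38, so the proportions are 0.31579, 0.23684, 0.44737 (working shown to 5 dp, full precision carried).
Each pᵢ log₁₀ pᵢ term: 0.31579×(-0.50060)=-0.15808, 0.23684×(-0.62554)=-0.14815, 0.44737×(-0.34933)=-0.15628.
Sum = -0.46252, so H' = 0.463.

0.463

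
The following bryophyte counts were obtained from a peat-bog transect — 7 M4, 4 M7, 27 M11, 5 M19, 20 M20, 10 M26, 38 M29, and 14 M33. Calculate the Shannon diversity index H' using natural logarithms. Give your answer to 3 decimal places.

1.834

Total N = 7+4+27+5+20+10+38+14 = 125, so the proportions are 0.056, 0.032, 0.216, 0.04, 0.16, 0.08, 0.304, 0.112 (working shown to 5 dp, full precision carried).
Each pᵢ ln pᵢ term: 0.056×(-2.88240)=-0.16141, 0.032×(-3.44202)=-0.11014, 0.216×(-1.53248)=-0.33102, 0.04×(-3.21888)=-0.12876, 0.16×(-1.83258)=-0.29321, 0.08×(-2.52573)=-0.20206, 0.304×(-1.19073)=-0.36198, 0.112×(-2.18926)=-0.24520.
Sum = -1.83378, so H' = 1.834.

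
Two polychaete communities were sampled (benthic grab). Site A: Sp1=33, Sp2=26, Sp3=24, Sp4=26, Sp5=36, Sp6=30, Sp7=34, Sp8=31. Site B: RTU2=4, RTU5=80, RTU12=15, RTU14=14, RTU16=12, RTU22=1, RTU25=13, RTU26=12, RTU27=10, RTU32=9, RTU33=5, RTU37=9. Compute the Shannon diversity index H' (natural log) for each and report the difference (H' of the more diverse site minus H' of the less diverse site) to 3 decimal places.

Site A: N=240, proportions 0.1375, 0.10833, 0.1, 0.10833, 0.15, 0.125, 0.14167, 0.12917, giving H' = 2.07034 (working shown to 5 dp, full precision carried).
Site B: N=184, proportions 0.02174, 0.43478, 0.08152, 0.07609, 0.06522, 0.00543, 0.07065, 0.06522, 0.05435, 0.04891, 0.02717, 0.04891, giving H' = 1.96885.
Difference = |2.07034 − 1.96885| = 0.10149, i.e. 0.101 to 3 decimal places.

0.101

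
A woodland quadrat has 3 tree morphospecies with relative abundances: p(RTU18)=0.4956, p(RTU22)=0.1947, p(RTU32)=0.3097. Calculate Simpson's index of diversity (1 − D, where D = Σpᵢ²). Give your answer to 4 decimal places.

D = 0.4956² + 0.1947² + 0.3097² = 0.245619 + 0.037908 + 0.095914 = 0.379442 (working shown to 6 dp, full precision carried).
So 1 − D = 0.620558, i.e. 0.6206 to 4 decimal places.

0.6206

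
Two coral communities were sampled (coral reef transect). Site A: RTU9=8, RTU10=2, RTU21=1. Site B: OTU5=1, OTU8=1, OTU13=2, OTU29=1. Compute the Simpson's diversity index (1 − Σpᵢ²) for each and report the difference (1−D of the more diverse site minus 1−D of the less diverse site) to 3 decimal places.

0.290

Site A: N=11, proportions 0.72727, 0.18182, 0.09091, giving 1−D = 0.42975 (working shown to 5 dp, full precision carried).
Site B: N=5, proportions 0.2, 0.2, 0.4, 0.2, giving 1−D = 0.72000.
Difference = |0.42975 − 0.72000| = 0.29025, i.e. 0.290 to 3 decimal places.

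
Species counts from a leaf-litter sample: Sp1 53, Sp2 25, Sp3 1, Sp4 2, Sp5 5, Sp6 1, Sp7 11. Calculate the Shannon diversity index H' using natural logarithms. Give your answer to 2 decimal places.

Total N = 53+25+1+2+5+1+11 = 98, so the proportions are 0.5408, 0.2551, 0.0102, 0.0204, 0.051, 0.0102, 0.1122 (working shown to 4 dp, full precision carried).
Each pᵢ ln pᵢ term: 0.5408×(-0.6147)=-0.3324, 0.2551×(-1.3661)=-0.3485, 0.0102×(-4.5850)=-0.0468, 0.0204×(-3.8918)=-0.0794, 0.051×(-2.9755)=-0.1518, 0.0102×(-4.5850)=-0.0468, 0.1122×(-2.1871)=-0.2455.
Sum = -1.2512, so H' = 1.25.

1.25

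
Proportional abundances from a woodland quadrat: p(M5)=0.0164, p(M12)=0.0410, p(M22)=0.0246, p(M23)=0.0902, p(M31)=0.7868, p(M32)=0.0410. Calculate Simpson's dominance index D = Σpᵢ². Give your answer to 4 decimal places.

D = 0.0164² + 0.041² + 0.0246² + 0.0902² + 0.7868² + 0.041² = 0.000269 + 0.001681 + 0.000605 + 0.008136 + 0.619054 + 0.001681 = 0.631426 (working shown to 6 dp, full precision carried).
To 4 decimal places, D = 0.6314.

0.6314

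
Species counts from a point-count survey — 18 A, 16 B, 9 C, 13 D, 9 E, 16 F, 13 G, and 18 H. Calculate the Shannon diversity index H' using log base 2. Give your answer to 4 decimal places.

Total N = 18+16+9+13+9+16+13+18 = 112, so the proportions are 0.160714, 0.142857, 0.080357, 0.116071, 0.080357, 0.142857, 0.116071, 0.160714 (working shown to 6 dp, full precision carried).
Each pᵢ log₂ pᵢ term: 0.160714×(-2.637430)=-0.423873, 0.142857×(-2.807355)=-0.401051, 0.080357×(-3.637430)=-0.292293, 0.116071×(-3.106915)=-0.360624, 0.080357×(-3.637430)=-0.292293, 0.142857×(-2.807355)=-0.401051, 0.116071×(-3.106915)=-0.360624, 0.160714×(-2.637430)=-0.423873.
Sum = -2.955682, so H' = 2.9557.

2.9557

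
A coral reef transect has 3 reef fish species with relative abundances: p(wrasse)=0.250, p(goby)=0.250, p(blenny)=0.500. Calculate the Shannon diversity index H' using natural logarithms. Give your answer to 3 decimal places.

Each pᵢ ln pᵢ term (working shown to 5 dp, full precision carried): 0.25×(-1.38629)=-0.34657, 0.25×(-1.38629)=-0.34657, 0.5×(-0.69315)=-0.34657.
Sum = -1.03972, so H' = 1.040.

1.040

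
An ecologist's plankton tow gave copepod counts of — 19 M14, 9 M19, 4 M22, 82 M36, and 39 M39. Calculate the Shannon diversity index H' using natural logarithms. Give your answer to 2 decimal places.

1.20

Total N = 19+9+4+82+39 = 153, so the proportions are 0.1242, 0.0588, 0.0261, 0.5359, 0.2549 (working shown to 4 dp, full precision carried).
Each pᵢ ln pᵢ term: 0.1242×(-2.0860)=-0.2590, 0.0588×(-2.8332)=-0.1667, 0.0261×(-3.6441)=-0.0953, 0.5359×(-0.6237)=-0.3343, 0.2549×(-1.3669)=-0.3484.
Sum = -1.2037, so H' = 1.20.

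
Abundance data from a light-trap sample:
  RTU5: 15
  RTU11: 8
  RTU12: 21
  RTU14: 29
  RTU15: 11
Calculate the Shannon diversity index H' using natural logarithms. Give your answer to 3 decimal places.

1.512

Total N = 15+8+21+29+11 = 84, so the proportions are 0.17857, 0.09524, 0.25, 0.34524, 0.13095 (working shown to 5 dp, full precision carried).
Each pᵢ ln pᵢ term: 0.17857×(-1.72277)=-0.30764, 0.09524×(-2.35138)=-0.22394, 0.25×(-1.38629)=-0.34657, 0.34524×(-1.06352)=-0.36717, 0.13095×(-2.03292)=-0.26622.
Sum = -1.51153, so H' = 1.512.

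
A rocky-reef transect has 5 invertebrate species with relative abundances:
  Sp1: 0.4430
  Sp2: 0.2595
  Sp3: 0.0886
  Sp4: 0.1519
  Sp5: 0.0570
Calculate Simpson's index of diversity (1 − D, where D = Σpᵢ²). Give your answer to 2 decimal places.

D = 0.443² + 0.2595² + 0.0886² + 0.1519² + 0.057² = 0.1962 + 0.0673 + 0.0078 + 0.0231 + 0.0032 = 0.2978 (working shown to 4 dp, full precision carried).
So 1 − D = 0.7022, i.e. 0.70 to 2 decimal places.

0.70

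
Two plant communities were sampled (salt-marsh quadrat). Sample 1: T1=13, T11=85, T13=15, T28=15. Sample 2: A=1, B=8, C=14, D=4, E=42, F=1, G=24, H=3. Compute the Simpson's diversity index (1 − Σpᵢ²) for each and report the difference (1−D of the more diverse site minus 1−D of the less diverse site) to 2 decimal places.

0.20

Sample 1: N=128, proportions 0.1016, 0.6641, 0.1172, 0.1172, giving 1−D = 0.5212 (working shown to 4 dp, full precision carried).
Sample 2: N=97, proportions 0.0103, 0.0825, 0.1443, 0.0412, 0.433, 0.0103, 0.2474, 0.0309, giving 1−D = 0.7208.
Difference = |0.5212 − 0.7208| = 0.1996, i.e. 0.20 to 2 decimal places.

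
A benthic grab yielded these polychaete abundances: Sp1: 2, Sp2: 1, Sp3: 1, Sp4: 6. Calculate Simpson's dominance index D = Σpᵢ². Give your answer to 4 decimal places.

0.4200

Total N = 2+1+1+6 = 10, so the proportions are 0.2, 0.1, 0.1, 0.6 (working shown to 6 dp, full precision carried).
D = 0.2² + 0.1² + 0.1² + 0.6² = 0.040000 + 0.010000 + 0.010000 + 0.360000 = 0.420000.
To 4 decimal places, D = 0.4200.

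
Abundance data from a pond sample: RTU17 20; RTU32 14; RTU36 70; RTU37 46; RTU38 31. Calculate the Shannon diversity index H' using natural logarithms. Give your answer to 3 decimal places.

1.459

Total N = 20+14+70+46+31 = 181, so the proportions are 0.1105, 0.07735, 0.38674, 0.25414, 0.17127 (working shown to 5 dp, full precision carried).
Each pᵢ ln pᵢ term: 0.1105×(-2.20276)=-0.24340, 0.07735×(-2.55944)=-0.19797, 0.38674×(-0.95000)=-0.36740, 0.25414×(-1.36986)=-0.34814, 0.17127×(-1.76451)=-0.30221.
Sum = -1.45912, so H' = 1.459.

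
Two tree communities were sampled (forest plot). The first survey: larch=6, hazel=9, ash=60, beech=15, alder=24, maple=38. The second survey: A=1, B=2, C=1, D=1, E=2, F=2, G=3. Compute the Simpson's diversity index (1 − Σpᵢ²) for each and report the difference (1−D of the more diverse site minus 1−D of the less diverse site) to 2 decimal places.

The first survey: N=152, proportions 0.0395, 0.0592, 0.3947, 0.0987, 0.1579, 0.25, giving 1−D = 0.7419 (working shown to 4 dp, full precision carried).
The second survey: N=12, proportions 0.0833, 0.1667, 0.0833, 0.0833, 0.1667, 0.1667, 0.25, giving 1−D = 0.8333.
Difference = |0.7419 − 0.8333| = 0.0914, i.e. 0.09 to 2 decimal places.

0.09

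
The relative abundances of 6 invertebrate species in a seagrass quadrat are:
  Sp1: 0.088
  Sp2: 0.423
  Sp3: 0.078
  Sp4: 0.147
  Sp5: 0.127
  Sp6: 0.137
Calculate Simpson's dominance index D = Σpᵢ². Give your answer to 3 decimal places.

0.249

D = 0.088² + 0.423² + 0.078² + 0.147² + 0.127² + 0.137² = 0.00774 + 0.17893 + 0.00608 + 0.02161 + 0.01613 + 0.01877 = 0.24926 (working shown to 5 dp, full precision carried).
To 3 decimal places, D = 0.249.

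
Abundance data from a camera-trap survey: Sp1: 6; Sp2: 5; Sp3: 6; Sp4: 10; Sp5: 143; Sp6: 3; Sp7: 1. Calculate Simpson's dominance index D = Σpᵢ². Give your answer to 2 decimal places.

Total N = 6+5+6+10+143+3+1 = 174, so the proportions are 0.0345, 0.0287, 0.0345, 0.0575, 0.8218, 0.0172, 0.0057 (working shown to 4 dp, full precision carried).
D = 0.0345² + 0.0287² + 0.0345² + 0.0575² + 0.8218² + 0.0172² + 0.0057² = 0.0012 + 0.0008 + 0.0012 + 0.0033 + 0.6754 + 0.0003 + 0.0000 = 0.6823.
To 2 decimal places, D = 0.68.

0.68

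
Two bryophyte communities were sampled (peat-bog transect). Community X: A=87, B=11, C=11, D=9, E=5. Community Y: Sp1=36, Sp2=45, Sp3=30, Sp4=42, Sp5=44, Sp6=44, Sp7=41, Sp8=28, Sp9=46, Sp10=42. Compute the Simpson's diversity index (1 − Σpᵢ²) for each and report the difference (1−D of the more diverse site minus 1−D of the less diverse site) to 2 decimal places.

Community X: N=123, proportions 0.7073, 0.0894, 0.0894, 0.0732, 0.0407, giving 1−D = 0.4767 (working shown to 4 dp, full precision carried).
Community Y: N=398, proportions 0.0905, 0.1131, 0.0754, 0.1055, 0.1106, 0.1106, 0.103, 0.0704, 0.1156, 0.1055, giving 1−D = 0.8977.
Difference = |0.4767 − 0.8977| = 0.4210, i.e. 0.42 to 2 decimal places.

0.42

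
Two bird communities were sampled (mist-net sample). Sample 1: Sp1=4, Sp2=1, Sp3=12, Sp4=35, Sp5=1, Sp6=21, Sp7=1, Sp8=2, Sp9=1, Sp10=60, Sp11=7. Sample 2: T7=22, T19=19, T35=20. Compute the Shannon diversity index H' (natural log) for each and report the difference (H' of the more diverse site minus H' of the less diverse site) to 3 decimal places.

Sample 1: N=145, proportions 0.02759, 0.0069, 0.08276, 0.24138, 0.0069, 0.14483, 0.0069, 0.01379, 0.0069, 0.41379, 0.04828, giving H' = 1.63601 (working shown to 5 dp, full precision carried).
Sample 2: N=61, proportions 0.36066, 0.31148, 0.32787, giving H' = 1.09674.
Difference = |1.63601 − 1.09674| = 0.53927, i.e. 0.539 to 3 decimal places.

0.539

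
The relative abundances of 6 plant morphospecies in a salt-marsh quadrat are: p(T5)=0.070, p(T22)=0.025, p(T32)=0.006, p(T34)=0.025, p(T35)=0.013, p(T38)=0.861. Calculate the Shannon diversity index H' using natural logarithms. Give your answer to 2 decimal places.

Each pᵢ ln pᵢ term (working shown to 4 dp, full precision carried): 0.07×(-2.6593)=-0.1861, 0.025×(-3.6889)=-0.0922, 0.006×(-5.1160)=-0.0307, 0.025×(-3.6889)=-0.0922, 0.013×(-4.3428)=-0.0565, 0.861×(-0.1497)=-0.1289.
Sum = -0.5866, so H' = 0.59.

0.59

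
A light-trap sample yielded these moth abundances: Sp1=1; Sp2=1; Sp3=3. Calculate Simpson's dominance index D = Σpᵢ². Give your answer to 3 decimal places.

0.440

Total N = 1+1+3 = 5, so the proportions are 0.2, 0.2, 0.6 (working shown to 5 dp, full precision carried).
D = 0.2² + 0.2² + 0.6² = 0.04000 + 0.04000 + 0.36000 = 0.44000.
To 3 decimal places, D = 0.440.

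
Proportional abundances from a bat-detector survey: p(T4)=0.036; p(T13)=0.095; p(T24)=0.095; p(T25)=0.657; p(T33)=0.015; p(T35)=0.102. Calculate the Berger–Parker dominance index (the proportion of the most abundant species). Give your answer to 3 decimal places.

0.657

The largest proportion is 0.657, i.e. d = 0.657 to 3 decimal places.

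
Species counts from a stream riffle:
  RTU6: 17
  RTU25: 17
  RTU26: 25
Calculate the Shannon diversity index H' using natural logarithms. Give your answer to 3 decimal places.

1.081

Total N = 17+17+25 = 59, so the proportions are 0.28814, 0.28814, 0.42373 (working shown to 5 dp, full precision carried).
Each pᵢ ln pᵢ term: 0.28814×(-1.24432)=-0.35853, 0.28814×(-1.24432)=-0.35853, 0.42373×(-0.85866)=-0.36384.
Sum = -1.08091, so H' = 1.081.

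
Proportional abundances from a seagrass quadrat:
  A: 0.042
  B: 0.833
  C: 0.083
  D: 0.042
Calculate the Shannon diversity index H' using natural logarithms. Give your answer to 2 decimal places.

0.63

Each pᵢ ln pᵢ term (working shown to 4 dp, full precision carried): 0.042×(-3.1701)=-0.1331, 0.833×(-0.1827)=-0.1522, 0.083×(-2.4889)=-0.2066, 0.042×(-3.1701)=-0.1331.
Sum = -0.6251, so H' = 0.63.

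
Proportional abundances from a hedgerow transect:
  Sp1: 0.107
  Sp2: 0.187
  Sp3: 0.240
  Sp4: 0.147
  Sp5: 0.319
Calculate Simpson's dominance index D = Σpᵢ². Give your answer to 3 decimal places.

0.227

D = 0.107² + 0.187² + 0.24² + 0.147² + 0.319² = 0.01145 + 0.03497 + 0.05760 + 0.02161 + 0.10176 = 0.22739 (working shown to 5 dp, full precision carried).
To 3 decimal places, D = 0.227.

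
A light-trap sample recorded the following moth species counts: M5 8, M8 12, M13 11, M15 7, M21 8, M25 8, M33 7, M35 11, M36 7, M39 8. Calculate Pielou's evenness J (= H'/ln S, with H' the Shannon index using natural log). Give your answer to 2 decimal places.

0.99

Total N = 8+12+11+7+8+8+7+11+7+8 = 87, so the proportions are 0.092, 0.1379, 0.1264, 0.0805, 0.092, 0.092, 0.0805, 0.1264, 0.0805, 0.092 (working shown to 4 dp, full precision carried).
H' = −Σ pᵢ ln pᵢ = −((-0.2194) + (-0.2732) + (-0.2615) + (-0.2028) + (-0.2194) + (-0.2194) + (-0.2028) + (-0.2615) + (-0.2028) + (-0.2194)) = 2.2822.
With S = 10 species, ln S = 2.3026, so J = 2.2822/2.3026 = 0.9912, i.e. 0.99 to 2 decimal places.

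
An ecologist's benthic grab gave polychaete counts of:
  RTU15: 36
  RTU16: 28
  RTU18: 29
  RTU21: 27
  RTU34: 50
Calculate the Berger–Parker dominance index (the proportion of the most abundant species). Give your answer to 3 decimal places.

0.294

Total N = 36+28+29+27+50 = 170, so the proportions are 0.21176, 0.16471, 0.17059, 0.15882, 0.29412 (working shown to 5 dp, full precision carried).
The largest proportion is 0.29412, i.e. d = 0.294 to 3 decimal places.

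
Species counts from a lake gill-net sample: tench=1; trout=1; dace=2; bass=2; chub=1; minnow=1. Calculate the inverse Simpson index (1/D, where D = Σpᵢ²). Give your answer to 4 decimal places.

5.3333

Total N = 1+1+2+2+1+1 = 8, so the proportions are 0.125, 0.125, 0.25, 0.25, 0.125, 0.125 (working shown to 8 dp, full precision carried).
D = 0.125² + 0.125² + 0.25² + 0.25² + 0.125² + 0.125² = 0.01562500 + 0.01562500 + 0.06250000 + 0.06250000 + 0.01562500 + 0.01562500 = 0.18750000.
So 1/D = 5.333333, i.e. 5.3333 to 4 decimal places.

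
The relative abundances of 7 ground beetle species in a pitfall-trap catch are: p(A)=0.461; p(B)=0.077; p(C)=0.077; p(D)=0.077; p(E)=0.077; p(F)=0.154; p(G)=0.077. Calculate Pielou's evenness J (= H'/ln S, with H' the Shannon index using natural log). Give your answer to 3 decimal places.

0.839

H' = −Σ pᵢ ln pᵢ = −((-0.35698) + (-0.19742) + (-0.19742) + (-0.19742) + (-0.19742) + (-0.28810) + (-0.19742)) = 1.63220 (working shown to 5 dp, full precision carried).
With S = 7 species, ln S = 1.94591, so J = 1.63220/1.94591 = 0.83879, i.e. 0.839 to 3 decimal places.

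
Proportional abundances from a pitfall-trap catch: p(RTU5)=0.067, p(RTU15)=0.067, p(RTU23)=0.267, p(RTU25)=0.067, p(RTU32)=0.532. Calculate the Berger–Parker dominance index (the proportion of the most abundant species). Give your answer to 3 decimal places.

0.532

The largest proportion is 0.532, i.e. d = 0.532 to 3 decimal places.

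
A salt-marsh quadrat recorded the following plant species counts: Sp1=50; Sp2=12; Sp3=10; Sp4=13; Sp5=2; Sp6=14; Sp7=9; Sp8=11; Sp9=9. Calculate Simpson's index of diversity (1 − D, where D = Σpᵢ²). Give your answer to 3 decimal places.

Total N = 50+12+10+13+2+14+9+11+9 = 130, so the proportions are 0.38462, 0.09231, 0.07692, 0.1, 0.01538, 0.10769, 0.06923, 0.08462, 0.06923 (working shown to 5 dp, full precision carried).
D = 0.38462² + 0.09231² + 0.07692² + 0.1² + 0.01538² + 0.10769² + 0.06923² + 0.08462² + 0.06923² = 0.14793 + 0.00852 + 0.00592 + 0.01000 + 0.00024 + 0.01160 + 0.00479 + 0.00716 + 0.00479 = 0.20095.
So 1 − D = 0.79905, i.e. 0.799 to 3 decimal places.

0.799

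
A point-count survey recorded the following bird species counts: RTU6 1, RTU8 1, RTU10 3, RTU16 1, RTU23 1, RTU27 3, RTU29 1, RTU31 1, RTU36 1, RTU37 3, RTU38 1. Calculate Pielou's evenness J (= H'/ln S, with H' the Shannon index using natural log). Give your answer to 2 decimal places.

Total N = 1+1+3+1+1+3+1+1+1+3+1 = 17, so the proportions are 0.0588, 0.0588, 0.1765, 0.0588, 0.0588, 0.1765, 0.0588, 0.0588, 0.0588, 0.1765, 0.0588 (working shown to 4 dp, full precision carried).
H' = −Σ pᵢ ln pᵢ = −((-0.1667) + (-0.1667) + (-0.3061) + (-0.1667) + (-0.1667) + (-0.3061) + (-0.1667) + (-0.1667) + (-0.1667) + (-0.3061) + (-0.1667)) = 2.2516.
With S = 11 species, ln S = 2.3979, so J = 2.2516/2.3979 = 0.9390, i.e. 0.94 to 2 decimal places.

0.94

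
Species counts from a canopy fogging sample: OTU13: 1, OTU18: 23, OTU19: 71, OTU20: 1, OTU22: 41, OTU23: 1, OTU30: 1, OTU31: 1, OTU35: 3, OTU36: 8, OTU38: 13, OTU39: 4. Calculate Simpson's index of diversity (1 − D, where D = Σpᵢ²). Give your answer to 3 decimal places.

Total N = 1+23+71+1+41+1+1+1+3+8+13+4 = 168, so the proportions are 0.00595, 0.1369, 0.42262, 0.00595, 0.24405, 0.00595, 0.00595, 0.00595, 0.01786, 0.04762, 0.07738, 0.02381 (working shown to 5 dp, full precision carried).
D = 0.00595² + 0.1369² + 0.42262² + 0.00595² + 0.24405² + 0.00595² + 0.00595² + 0.00595² + 0.01786² + 0.04762² + 0.07738² + 0.02381² = 0.00004 + 0.01874 + 0.17861 + 0.00004 + 0.05956 + 0.00004 + 0.00004 + 0.00004 + 0.00032 + 0.00227 + 0.00599 + 0.00057 = 0.26623.
So 1 − D = 0.73377, i.e. 0.734 to 3 decimal places.

0.734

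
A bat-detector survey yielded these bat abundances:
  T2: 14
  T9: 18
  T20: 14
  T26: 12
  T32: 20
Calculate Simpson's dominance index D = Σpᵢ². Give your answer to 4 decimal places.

0.2071

Total N = 14+18+14+12+20 = 78, so the proportions are 0.179487, 0.230769, 0.179487, 0.153846, 0.25641 (working shown to 6 dp, full precision carried).
D = 0.179487² + 0.230769² + 0.179487² + 0.153846² + 0.25641² = 0.032216 + 0.053254 + 0.032216 + 0.023669 + 0.065746 = 0.207101.
To 4 decimal places, D = 0.2071.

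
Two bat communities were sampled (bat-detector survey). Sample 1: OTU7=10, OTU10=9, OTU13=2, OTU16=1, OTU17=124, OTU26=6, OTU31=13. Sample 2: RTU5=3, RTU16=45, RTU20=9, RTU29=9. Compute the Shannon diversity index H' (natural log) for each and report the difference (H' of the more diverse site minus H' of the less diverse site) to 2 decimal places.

Sample 1: N=165, proportions 0.0606, 0.0545, 0.0121, 0.0061, 0.7515, 0.0364, 0.0788, giving H' = 0.9484 (working shown to 4 dp, full precision carried).
Sample 2: N=66, proportions 0.0455, 0.6818, 0.1364, 0.1364, giving H' = 0.9450.
Difference = |0.9484 − 0.9450| = 0.0034, i.e. 0.00 to 2 decimal places.

0.00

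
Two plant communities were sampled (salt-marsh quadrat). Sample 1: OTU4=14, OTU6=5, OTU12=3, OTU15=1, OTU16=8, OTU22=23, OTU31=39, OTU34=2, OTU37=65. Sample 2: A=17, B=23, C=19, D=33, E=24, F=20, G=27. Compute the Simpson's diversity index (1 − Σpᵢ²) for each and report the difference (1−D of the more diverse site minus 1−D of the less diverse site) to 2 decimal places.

0.11

Sample 1: N=160, proportions 0.0875, 0.0312, 0.0187, 0.0063, 0.05, 0.1437, 0.2437, 0.0125, 0.4062, giving 1−D = 0.7432 (working shown to 4 dp, full precision carried).
Sample 2: N=163, proportions 0.1043, 0.1411, 0.1166, 0.2025, 0.1472, 0.1227, 0.1656, giving 1−D = 0.8505.
Difference = |0.7432 − 0.8505| = 0.1073, i.e. 0.11 to 2 decimal places.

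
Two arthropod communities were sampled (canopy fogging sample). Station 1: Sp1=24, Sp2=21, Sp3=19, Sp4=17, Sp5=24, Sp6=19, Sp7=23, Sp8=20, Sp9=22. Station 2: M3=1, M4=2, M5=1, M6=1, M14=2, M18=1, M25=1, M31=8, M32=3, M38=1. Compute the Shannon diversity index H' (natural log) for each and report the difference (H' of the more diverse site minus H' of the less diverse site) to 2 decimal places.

0.23

Station 1: N=189, proportions 0.127, 0.1111, 0.1005, 0.0899, 0.127, 0.1005, 0.1217, 0.1058, 0.1164, giving H' = 2.1911 (working shown to 4 dp, full precision carried).
Station 2: N=21, proportions 0.0476, 0.0952, 0.0476, 0.0476, 0.0952, 0.0476, 0.0476, 0.381, 0.1429, 0.0476, giving H' = 1.9634.
Difference = |2.1911 − 1.9634| = 0.2277, i.e. 0.23 to 2 decimal places.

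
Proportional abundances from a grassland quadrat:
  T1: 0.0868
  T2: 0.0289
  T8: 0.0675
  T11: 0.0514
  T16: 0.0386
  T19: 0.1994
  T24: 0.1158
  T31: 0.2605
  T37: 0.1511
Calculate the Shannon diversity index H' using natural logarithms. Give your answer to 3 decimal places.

1.982

Each pᵢ ln pᵢ term (working shown to 5 dp, full precision carried): 0.0868×(-2.44415)=-0.21215, 0.0289×(-3.54391)=-0.10242, 0.0675×(-2.69563)=-0.18195, 0.0514×(-2.96812)=-0.15256, 0.0386×(-3.25450)=-0.12562, 0.1994×(-1.61244)=-0.32152, 0.1158×(-2.15589)=-0.24965, 0.2605×(-1.34515)=-0.35041, 0.1511×(-1.88981)=-0.28555.
Sum = -1.98185, so H' = 1.982.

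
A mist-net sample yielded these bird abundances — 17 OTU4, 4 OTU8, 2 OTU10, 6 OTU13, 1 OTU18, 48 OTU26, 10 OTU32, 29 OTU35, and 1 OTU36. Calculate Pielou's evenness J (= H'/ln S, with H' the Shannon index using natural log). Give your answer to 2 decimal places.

0.74

Total N = 17+4+2+6+1+48+10+29+1 = 118, so the proportions are 0.1441, 0.0339, 0.0169, 0.0508, 0.0085, 0.4068, 0.0847, 0.2458, 0.0085 (working shown to 4 dp, full precision carried).
H' = −Σ pᵢ ln pᵢ = −((-0.2791) + (-0.1147) + (-0.0691) + (-0.1515) + (-0.0404) + (-0.3659) + (-0.2092) + (-0.3449) + (-0.0404)) = 1.6152.
With S = 9 species, ln S = 2.1972, so J = 1.6152/2.1972 = 0.7351, i.e. 0.74 to 2 decimal places.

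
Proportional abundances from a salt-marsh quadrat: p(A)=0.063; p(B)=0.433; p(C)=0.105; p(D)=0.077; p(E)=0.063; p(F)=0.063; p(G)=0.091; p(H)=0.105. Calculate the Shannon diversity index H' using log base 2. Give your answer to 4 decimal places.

2.5590

Each pᵢ log₂ pᵢ term (working shown to 6 dp, full precision carried): 0.063×(-3.988504)=-0.251276, 0.433×(-1.207561)=-0.522874, 0.105×(-3.251539)=-0.341412, 0.077×(-3.698998)=-0.284823, 0.063×(-3.988504)=-0.251276, 0.063×(-3.988504)=-0.251276, 0.091×(-3.457990)=-0.314677, 0.105×(-3.251539)=-0.341412.
Sum = -2.559024, so H' = 2.5590.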